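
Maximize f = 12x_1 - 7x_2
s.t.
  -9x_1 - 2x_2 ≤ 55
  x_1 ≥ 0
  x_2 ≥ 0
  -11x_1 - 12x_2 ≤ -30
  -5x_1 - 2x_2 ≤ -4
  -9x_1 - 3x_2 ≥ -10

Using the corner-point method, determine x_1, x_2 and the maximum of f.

x_1 = 2/5, x_2 = 32/15, maximum f = -152/15

Vertices and f = 12x_1 - 7x_2:
  (0, 5/2) → f = -35/2
  (0, 10/3) → f = -70/3
  (2/5, 32/15) → f = -152/15

The binding constraints are -11x_1 - 12x_2 = -30 and -9x_1 - 3x_2 = -10.
Solving simultaneously gives x_1 = 2/5, x_2 = 32/15.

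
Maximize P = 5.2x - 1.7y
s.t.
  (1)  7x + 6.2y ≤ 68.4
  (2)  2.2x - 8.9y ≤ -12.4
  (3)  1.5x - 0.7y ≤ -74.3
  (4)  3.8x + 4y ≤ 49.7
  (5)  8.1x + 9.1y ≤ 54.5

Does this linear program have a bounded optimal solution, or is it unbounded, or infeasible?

bounded optimum

Feasible corners and P = 5.2x - 1.7y:
  (-65259/1181, -14486/1181) → P = -1573603/5905
  (-1519/46, 11393/322) → P = -746597/3220
The feasible region has finitely many vertices and no improving ray; the maximum is -746597/3220 at (-1519/46, 11393/322).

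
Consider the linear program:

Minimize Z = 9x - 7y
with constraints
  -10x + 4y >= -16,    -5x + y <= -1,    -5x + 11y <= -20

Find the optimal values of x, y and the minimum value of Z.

Corner points and Z = 9x - 7y:
  (-6/5, -7) → Z = 191/5
  (16/15, -4/3) → Z = 284/15
  (-9/50, -19/10) → Z = 292/25

At the optimal vertex, -5x + y = -1 and -5x + 11y = -20.
Solving simultaneously gives x = -9/50, y = -19/10.

x = -9/50, y = -19/10, minimum Z = 292/25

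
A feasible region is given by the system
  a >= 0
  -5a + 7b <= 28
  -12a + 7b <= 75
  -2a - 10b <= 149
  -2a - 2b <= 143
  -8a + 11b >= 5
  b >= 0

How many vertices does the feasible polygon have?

3

Of the 21 pairwise boundary intersections, those satisfying every inequality are:
  (0, 4)
  (0, 5/11)
  (273, 199)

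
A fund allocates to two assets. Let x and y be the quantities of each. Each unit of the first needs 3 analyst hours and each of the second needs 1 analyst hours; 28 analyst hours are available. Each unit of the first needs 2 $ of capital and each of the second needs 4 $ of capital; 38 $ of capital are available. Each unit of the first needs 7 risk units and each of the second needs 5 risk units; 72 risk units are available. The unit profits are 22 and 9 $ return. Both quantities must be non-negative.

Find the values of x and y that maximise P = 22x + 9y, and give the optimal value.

x = 17/2, y = 5/2, maximum P = 419/2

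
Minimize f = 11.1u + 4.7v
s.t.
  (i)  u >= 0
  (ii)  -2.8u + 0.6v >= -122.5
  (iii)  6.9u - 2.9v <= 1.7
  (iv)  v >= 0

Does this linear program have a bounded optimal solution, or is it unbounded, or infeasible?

Corner points and f = 11.1u + 4.7v:
  (0, 0) → f = 0
  (35423/398, 84049/398) → f = 1970564/995
  (17/69, 0) → f = 629/230
The feasible region has finitely many vertices and no improving ray; the minimum is 0 at (0, 0).

bounded optimum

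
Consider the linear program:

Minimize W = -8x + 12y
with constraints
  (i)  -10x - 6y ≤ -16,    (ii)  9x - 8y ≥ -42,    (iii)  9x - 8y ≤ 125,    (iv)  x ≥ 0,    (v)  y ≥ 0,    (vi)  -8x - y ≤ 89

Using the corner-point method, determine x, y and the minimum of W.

Extreme points and W = -8x + 12y:
  (0, 8/3) → W = 32
  (8/5, 0) → W = -64/5
  (0, 21/4) → W = 63
  (125/9, 0) → W = -1000/9
The feasible region is unbounded (it extends along (8, 9)), but W strictly increases along every unbounded feasible direction, so there is no improving ray and the minimum is attained at a vertex.

The optimum lies where 9x - 8y = 125 and y = 0.
Solving simultaneously gives x = 125/9, y = 0.

x = 125/9, y = 0, minimum W = -1000/9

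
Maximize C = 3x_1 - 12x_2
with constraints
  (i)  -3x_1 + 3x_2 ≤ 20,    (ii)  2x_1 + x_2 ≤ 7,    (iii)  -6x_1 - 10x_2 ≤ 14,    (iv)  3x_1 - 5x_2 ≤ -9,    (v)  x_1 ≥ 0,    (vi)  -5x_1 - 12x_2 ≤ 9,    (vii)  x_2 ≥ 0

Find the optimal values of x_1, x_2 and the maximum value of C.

Feasible corners and C = 3x_1 - 12x_2:
  (1/9, 61/9) → C = -81
  (0, 20/3) → C = -80
  (2, 3) → C = -30
  (0, 9/5) → C = -108/5

x_1 = 0, x_2 = 9/5, maximum C = -108/5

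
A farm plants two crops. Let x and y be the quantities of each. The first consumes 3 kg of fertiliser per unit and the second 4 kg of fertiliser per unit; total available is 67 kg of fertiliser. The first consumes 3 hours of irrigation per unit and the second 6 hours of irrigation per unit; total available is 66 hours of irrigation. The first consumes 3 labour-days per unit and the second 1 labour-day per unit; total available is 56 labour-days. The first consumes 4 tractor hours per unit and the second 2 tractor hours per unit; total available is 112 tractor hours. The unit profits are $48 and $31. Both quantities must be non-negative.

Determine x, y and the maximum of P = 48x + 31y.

Vertices and P = 48x + 31y:
  (0, 0) → P = 0
  (0, 11) → P = 341
  (56/3, 0) → P = 896
  (18, 2) → P = 926

The optimum lies where 3x + 6y = 66 and 3x + y = 56.
Solving simultaneously gives x = 18, y = 2.

x = 18, y = 2, maximum P = 926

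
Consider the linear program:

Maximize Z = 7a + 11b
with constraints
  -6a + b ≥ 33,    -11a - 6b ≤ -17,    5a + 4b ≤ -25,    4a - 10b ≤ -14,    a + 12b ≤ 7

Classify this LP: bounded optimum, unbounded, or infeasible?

The boundaries -6a + b = 33 and 5a + 4b = -25 meet at (-157/29, 15/29), but that point violates -11a - 6b ≤ -17. Every candidate vertex is excluded by some other constraint, so the feasible region is empty.

infeasible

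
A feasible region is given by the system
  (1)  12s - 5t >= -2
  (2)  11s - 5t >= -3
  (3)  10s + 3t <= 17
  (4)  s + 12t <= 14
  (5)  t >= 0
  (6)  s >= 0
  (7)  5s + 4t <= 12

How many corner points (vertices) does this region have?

Pairwise boundary intersections that survive every other constraint:
  (46/149, 170/149)
  (0, 2/5)
  (18/13, 41/39)
  (17/10, 0)
  (0, 0)

5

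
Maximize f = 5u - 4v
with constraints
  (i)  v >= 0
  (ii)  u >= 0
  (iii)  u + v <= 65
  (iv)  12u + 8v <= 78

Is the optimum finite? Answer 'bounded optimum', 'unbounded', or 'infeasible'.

Extreme points and f = 5u - 4v:
  (0, 0) → f = 0
  (13/2, 0) → f = 65/2
  (0, 39/4) → f = -39
The feasible region has finitely many vertices and no improving ray; the maximum is 65/2 at (13/2, 0).

bounded optimum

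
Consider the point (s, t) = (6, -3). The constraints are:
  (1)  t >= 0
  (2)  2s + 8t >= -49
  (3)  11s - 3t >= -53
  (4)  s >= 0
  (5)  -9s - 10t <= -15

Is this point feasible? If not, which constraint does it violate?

Constraint (1): t = -3, which is not ≥ 0. All other constraints are satisfied.

not feasible — violates (1)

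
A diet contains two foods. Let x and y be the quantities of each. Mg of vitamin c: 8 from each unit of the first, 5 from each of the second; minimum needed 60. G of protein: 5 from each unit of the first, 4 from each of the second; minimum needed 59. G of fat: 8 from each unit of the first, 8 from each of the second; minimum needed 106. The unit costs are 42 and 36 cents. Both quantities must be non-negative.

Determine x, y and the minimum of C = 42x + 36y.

Extreme points and C = 42x + 36y:
  (0, 59/4) → C = 531
  (53/4, 0) → C = 1113/2
  (6, 29/4) → C = 513
The feasible region is unbounded (it extends along (0, 1), (1, 0)), but C strictly increases along every unbounded feasible direction, so there is no improving ray and the minimum is attained at a vertex.

x = 6, y = 29/4, minimum C = 513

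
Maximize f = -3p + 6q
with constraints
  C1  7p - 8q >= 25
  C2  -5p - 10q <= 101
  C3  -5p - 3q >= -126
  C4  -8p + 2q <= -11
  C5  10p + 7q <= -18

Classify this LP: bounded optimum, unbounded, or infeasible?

bounded optimum

Extreme points and f = -3p + 6q:
  (-46/45, -863/90) → f = -817/15
  (527/65, -184/13) → f = -7101/65
  (41/76, -127/38) → f = -1647/76
The feasible region has finitely many vertices and no improving ray; the maximum is -1647/76 at (41/76, -127/38).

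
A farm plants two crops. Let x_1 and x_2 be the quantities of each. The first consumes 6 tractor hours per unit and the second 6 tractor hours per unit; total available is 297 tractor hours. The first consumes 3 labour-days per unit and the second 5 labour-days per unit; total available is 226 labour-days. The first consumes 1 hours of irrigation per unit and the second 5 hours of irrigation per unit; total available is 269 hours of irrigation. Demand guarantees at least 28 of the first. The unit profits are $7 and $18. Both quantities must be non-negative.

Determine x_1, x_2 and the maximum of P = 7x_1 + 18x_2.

x_1 = 28, x_2 = 43/2, maximum P = 583

Vertices and P = 7x_1 + 18x_2:
  (99/2, 0) → P = 693/2
  (28, 0) → P = 196
  (28, 43/2) → P = 583

The optimum lies where 6x_1 + 6x_2 = 297 and x_1 = 28.
Solving simultaneously gives x_1 = 28, x_2 = 43/2.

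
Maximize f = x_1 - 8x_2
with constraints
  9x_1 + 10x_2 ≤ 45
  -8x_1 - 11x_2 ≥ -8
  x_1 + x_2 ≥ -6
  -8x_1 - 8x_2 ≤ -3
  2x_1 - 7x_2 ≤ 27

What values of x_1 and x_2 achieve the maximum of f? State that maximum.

x_1 = 79/24, x_2 = -35/12, maximum f = 213/8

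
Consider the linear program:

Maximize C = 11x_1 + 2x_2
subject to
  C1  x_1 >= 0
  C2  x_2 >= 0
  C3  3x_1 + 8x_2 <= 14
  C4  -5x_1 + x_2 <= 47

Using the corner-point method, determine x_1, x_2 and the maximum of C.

Vertices and C = 11x_1 + 2x_2:
  (0, 0) → C = 0
  (0, 7/4) → C = 7/2
  (14/3, 0) → C = 154/3

The optimum lies where x_2 = 0 and 3x_1 + 8x_2 = 14.
Solving simultaneously gives x_1 = 14/3, x_2 = 0.

x_1 = 14/3, x_2 = 0, maximum C = 154/3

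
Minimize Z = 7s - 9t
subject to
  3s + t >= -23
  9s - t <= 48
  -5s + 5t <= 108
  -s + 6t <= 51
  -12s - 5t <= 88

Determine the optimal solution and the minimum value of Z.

The optimum lies where 3s + t = -23 and -s + 6t = 51.
Solving simultaneously gives s = -189/19, t = 130/19.

s = -189/19, t = 130/19, minimum Z = -2493/19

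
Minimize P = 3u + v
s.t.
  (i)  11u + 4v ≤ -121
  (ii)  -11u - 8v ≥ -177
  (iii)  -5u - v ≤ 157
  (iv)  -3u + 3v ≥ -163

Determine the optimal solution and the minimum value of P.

Feasible corners and P = 3u + v:
  (-419/11, 149/2) → P = -875/22
  (289/45, -2156/45) → P = -1289/45
  (-1433/29, 2612/29) → P = -1687/29
  (-154/9, -643/9) → P = -1105/9

At the optimal vertex, -5u - v = 157 and -3u + 3v = -163.
Solving simultaneously gives u = -154/9, v = -643/9.

u = -154/9, v = -643/9, minimum P = -1105/9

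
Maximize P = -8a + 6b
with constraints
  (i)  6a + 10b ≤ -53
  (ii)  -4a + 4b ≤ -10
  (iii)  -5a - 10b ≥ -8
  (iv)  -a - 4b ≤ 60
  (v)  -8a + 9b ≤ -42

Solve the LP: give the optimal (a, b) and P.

a = -372/41, b = -522/41, maximum P = -156/41

Feasible corners and P = -8a + 6b:
  (194/7, -307/14) → P = -2473/7
  (-57/134, -338/67) → P = -1800/67
  (-372/41, -522/41) → P = -156/41

The optimum lies where -a - 4b = 60 and -8a + 9b = -42.
Solving simultaneously gives a = -372/41, b = -522/41.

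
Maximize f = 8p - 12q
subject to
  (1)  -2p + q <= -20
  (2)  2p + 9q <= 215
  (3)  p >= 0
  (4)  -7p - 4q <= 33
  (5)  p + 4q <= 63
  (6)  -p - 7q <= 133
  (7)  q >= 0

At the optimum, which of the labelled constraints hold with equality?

(5) and (7)

Extreme points and f = 8p - 12q:
  (143/9, 106/9) → f = -128/9
  (10, 0) → f = 80
  (63, 0) → f = 504

The maximum is at (63, 0). Substituting into each constraint, equality holds for (5) and (7); the remaining constraints have slack.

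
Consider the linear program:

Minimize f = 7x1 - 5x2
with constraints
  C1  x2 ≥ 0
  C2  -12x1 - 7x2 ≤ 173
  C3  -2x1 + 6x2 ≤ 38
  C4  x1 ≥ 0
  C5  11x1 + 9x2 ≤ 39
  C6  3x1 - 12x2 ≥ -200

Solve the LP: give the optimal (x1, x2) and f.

x1 = 0, x2 = 13/3, minimum f = -65/3

Corner points and f = 7x1 - 5x2:
  (0, 0) → f = 0
  (39/11, 0) → f = 273/11
  (0, 13/3) → f = -65/3

At the optimal vertex, x1 = 0 and 11x1 + 9x2 = 39.
Solving simultaneously gives x1 = 0, x2 = 13/3.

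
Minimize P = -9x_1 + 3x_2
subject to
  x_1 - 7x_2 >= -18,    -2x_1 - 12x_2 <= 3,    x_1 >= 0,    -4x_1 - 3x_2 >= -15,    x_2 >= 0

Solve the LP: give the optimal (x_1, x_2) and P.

x_1 = 15/4, x_2 = 0, minimum P = -135/4

Feasible corners and P = -9x_1 + 3x_2:
  (0, 18/7) → P = 54/7
  (51/31, 87/31) → P = -198/31
  (0, 0) → P = 0
  (15/4, 0) → P = -135/4

The binding constraints are -4x_1 - 3x_2 = -15 and x_2 = 0.
Solving simultaneously gives x_1 = 15/4, x_2 = 0.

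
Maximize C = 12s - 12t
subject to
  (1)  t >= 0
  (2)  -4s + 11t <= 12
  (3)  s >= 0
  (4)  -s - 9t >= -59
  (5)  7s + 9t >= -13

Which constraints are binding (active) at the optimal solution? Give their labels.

Extreme points and C = 12s - 12t:
  (0, 0) → C = 0
  (59, 0) → C = 708
  (0, 12/11) → C = -144/11
  (541/47, 248/47) → C = 3516/47

The maximum is at (59, 0). Substituting into each constraint, equality holds for (1) and (4); the remaining constraints have slack.

(1) and (4)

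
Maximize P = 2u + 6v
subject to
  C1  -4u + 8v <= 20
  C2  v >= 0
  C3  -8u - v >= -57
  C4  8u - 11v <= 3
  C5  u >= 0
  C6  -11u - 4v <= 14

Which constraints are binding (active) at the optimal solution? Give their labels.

Vertices and P = 2u + 6v:
  (109/17, 97/17) → P = 800/17
  (0, 5/2) → P = 15
  (3/8, 0) → P = 3/4
  (0, 0) → P = 0
  (105/16, 9/2) → P = 321/8

The maximum is at (109/17, 97/17). Substituting into each constraint, equality holds for C1 and C3; the remaining constraints have slack.

C1 and C3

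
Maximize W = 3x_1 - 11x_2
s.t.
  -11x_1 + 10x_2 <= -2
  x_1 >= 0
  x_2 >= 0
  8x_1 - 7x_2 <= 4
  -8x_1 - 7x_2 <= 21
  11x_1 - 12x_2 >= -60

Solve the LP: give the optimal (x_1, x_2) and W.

x_1 = 1/2, x_2 = 0, maximum W = 3/2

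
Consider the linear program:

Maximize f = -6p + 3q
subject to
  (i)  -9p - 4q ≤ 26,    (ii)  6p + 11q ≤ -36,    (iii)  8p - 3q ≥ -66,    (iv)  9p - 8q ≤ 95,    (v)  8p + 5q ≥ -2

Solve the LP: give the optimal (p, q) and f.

p = 79/29, q = -138/29, maximum f = -888/29

Corner points and f = -6p + 3q:
  (757/147, -298/49) → f = -344/7
  (79/29, -138/29) → f = -888/29
  (459/109, -778/109) → f = -5088/109

At the optimal vertex, 6p + 11q = -36 and 8p + 5q = -2.
Solving simultaneously gives p = 79/29, q = -138/29.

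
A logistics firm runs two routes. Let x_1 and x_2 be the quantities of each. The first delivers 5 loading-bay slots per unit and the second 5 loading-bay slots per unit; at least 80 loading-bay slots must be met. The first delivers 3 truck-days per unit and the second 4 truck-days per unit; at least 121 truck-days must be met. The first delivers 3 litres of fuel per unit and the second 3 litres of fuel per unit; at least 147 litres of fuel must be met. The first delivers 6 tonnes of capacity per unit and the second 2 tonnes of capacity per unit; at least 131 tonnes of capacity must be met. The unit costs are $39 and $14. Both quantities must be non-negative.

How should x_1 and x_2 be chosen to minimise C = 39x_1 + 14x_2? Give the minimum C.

x_1 = 33/4, x_2 = 163/4, minimum C = 3569/4

Vertices and C = 39x_1 + 14x_2:
  (0, 131/2) → C = 917
  (49, 0) → C = 1911
  (33/4, 163/4) → C = 3569/4
The feasible region is unbounded (it extends along (0, 1), (1, 0)), but C strictly increases along every unbounded feasible direction, so there is no improving ray and the minimum is attained at a vertex.

At the optimal vertex, 3x_1 + 3x_2 = 147 and 6x_1 + 2x_2 = 131.
Solving simultaneously gives x_1 = 33/4, x_2 = 163/4.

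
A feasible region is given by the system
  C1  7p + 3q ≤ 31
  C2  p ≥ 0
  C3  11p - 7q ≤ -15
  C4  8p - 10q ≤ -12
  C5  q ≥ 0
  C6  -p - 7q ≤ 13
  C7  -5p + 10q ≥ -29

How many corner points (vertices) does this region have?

3

Intersecting each pair of boundary lines and keeping only the points that satisfy every inequality leaves:
  (0, 31/3)
  (86/41, 223/41)
  (0, 15/7)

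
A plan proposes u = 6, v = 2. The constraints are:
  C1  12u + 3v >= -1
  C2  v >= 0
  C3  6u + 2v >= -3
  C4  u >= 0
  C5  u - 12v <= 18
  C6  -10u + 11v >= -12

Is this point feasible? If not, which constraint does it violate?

not feasible — violates C6

Constraint C6: -10u + 11v = -38, which is not ≥ -12. All other constraints are satisfied.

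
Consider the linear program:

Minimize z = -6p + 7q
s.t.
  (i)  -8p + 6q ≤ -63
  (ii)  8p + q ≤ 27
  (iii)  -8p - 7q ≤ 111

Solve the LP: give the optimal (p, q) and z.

p = 25/4, q = -23, minimum z = -397/2

Corner points and z = -6p + 7q:
  (225/56, -36/7) → z = -1683/28
  (-225/104, -174/13) → z = -4197/52
  (25/4, -23) → z = -397/2

The optimum lies where 8p + q = 27 and -8p - 7q = 111.
Solving simultaneously gives p = 25/4, q = -23.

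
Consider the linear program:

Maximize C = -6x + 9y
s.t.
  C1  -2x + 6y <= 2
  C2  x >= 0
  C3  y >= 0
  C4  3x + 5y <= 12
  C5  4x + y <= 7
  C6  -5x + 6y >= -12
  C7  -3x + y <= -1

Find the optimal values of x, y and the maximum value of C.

x = 1/2, y = 1/2, maximum C = 3/2

Extreme points and C = -6x + 9y:
  (20/13, 11/13) → C = -21/13
  (1/2, 1/2) → C = 3/2
  (7/4, 0) → C = -21/2
  (1/3, 0) → C = -2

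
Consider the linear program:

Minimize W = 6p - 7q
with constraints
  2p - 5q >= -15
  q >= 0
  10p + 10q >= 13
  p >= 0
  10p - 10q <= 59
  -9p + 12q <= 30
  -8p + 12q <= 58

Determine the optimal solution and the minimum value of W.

Corner points and W = 6p - 7q:
  (89/6, 134/15) → W = 397/15
  (10/7, 25/7) → W = -115/7
  (13/10, 0) → W = 39/5
  (59/10, 0) → W = 177/5
  (0, 13/10) → W = -91/10
  (0, 5/2) → W = -35/2

The optimum lies where p = 0 and -9p + 12q = 30.
Solving simultaneously gives p = 0, q = 5/2.

p = 0, q = 5/2, minimum W = -35/2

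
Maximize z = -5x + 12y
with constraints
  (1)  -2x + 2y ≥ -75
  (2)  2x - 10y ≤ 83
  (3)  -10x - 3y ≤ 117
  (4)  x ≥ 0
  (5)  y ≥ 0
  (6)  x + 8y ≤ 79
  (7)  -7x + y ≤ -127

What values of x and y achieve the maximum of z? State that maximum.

x = 365/19, y = 142/19, maximum z = -121/19

Extreme points and z = -5x + 12y:
  (75/2, 0) → z = -375/2
  (379/9, 83/18) → z = -1397/9
  (127/7, 0) → z = -635/7
  (365/19, 142/19) → z = -121/19

At the optimal vertex, x + 8y = 79 and -7x + y = -127.
Solving simultaneously gives x = 365/19, y = 142/19.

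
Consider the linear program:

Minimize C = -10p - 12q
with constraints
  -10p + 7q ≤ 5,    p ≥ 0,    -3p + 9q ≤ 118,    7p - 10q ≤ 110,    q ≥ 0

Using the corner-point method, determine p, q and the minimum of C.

p = 2170/33, q = 1156/33, minimum C = -35572/33

At the optimal vertex, -3p + 9q = 118 and 7p - 10q = 110.
Solving simultaneously gives p = 2170/33, q = 1156/33.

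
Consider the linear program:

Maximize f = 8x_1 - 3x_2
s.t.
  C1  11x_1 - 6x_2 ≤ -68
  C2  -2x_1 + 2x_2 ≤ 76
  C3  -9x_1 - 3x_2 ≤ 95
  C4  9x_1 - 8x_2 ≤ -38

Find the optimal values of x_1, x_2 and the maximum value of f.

The optimum lies where 11x_1 - 6x_2 = -68 and -2x_1 + 2x_2 = 76.
Solving simultaneously gives x_1 = 32, x_2 = 70.

x_1 = 32, x_2 = 70, maximum f = 46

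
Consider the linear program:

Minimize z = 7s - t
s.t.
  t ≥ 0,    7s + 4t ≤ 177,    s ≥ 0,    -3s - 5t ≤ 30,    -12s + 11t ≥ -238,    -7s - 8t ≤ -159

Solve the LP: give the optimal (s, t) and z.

At the optimal vertex, 7s + 4t = 177 and s = 0.
Solving simultaneously gives s = 0, t = 177/4.

s = 0, t = 177/4, minimum z = -177/4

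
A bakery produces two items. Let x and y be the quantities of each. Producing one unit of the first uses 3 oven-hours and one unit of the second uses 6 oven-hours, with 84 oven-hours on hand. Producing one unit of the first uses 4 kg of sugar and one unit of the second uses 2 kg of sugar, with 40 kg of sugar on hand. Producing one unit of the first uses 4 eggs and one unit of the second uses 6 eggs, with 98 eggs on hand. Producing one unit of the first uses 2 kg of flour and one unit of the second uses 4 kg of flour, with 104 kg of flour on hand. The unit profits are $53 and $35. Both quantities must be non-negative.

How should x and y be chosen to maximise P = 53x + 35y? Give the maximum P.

x = 4, y = 12, maximum P = 632

Feasible corners and P = 53x + 35y:
  (0, 0) → P = 0
  (0, 14) → P = 490
  (10, 0) → P = 530
  (4, 12) → P = 632

At the optimal vertex, 3x + 6y = 84 and 4x + 2y = 40.
Solving simultaneously gives x = 4, y = 12.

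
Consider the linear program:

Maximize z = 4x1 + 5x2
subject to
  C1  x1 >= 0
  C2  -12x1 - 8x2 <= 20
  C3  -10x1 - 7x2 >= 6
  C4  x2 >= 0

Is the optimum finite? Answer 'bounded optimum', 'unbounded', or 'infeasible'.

The boundaries x1 = 0 and -12x1 - 8x2 = 20 meet at (0, -5/2), but that point violates x2 ≥ 0. Every candidate vertex is excluded by some other constraint, so the feasible region is empty.

infeasible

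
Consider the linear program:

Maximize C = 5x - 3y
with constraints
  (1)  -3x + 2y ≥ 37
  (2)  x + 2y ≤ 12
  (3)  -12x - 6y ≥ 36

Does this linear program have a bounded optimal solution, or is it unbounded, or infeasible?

bounded optimum

Corner points and C = 5x - 3y:
  (-7, 8) → C = -59
  (-8, 10) → C = -70
The feasible region has finitely many vertices and no improving ray; the maximum is -59 at (-7, 8).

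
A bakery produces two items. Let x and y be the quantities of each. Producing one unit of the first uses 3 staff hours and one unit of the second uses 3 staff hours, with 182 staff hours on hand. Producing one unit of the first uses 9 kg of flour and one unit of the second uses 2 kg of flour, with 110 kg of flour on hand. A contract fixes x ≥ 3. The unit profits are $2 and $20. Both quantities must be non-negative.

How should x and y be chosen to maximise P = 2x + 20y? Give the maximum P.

x = 3, y = 83/2, maximum P = 836

Feasible corners and P = 2x + 20y:
  (110/9, 0) → P = 220/9
  (3, 0) → P = 6
  (3, 83/2) → P = 836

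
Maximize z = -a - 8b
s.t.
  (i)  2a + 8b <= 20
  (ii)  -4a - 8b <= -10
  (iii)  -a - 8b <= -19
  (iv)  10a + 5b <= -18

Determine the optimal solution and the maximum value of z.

Feasible corners and z = -a - 8b:
  (-5, 15/4) → z = -25
  (-122/35, 118/35) → z = -822/35
  (-97/30, 43/15) → z = -197/10

The binding constraints are -4a - 8b = -10 and 10a + 5b = -18.
Solving simultaneously gives a = -97/30, b = 43/15.

a = -97/30, b = 43/15, maximum z = -197/10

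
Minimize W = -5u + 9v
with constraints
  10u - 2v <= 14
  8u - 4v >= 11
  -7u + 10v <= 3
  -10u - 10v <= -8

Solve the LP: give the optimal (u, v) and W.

Extreme points and W = -5u + 9v:
  (17/12, 1/12) → W = -19/3
  (13/10, -1/2) → W = -11
  (71/60, -23/60) → W = -281/30

The binding constraints are 10u - 2v = 14 and -10u - 10v = -8.
Solving simultaneously gives u = 13/10, v = -1/2.

u = 13/10, v = -1/2, minimum W = -11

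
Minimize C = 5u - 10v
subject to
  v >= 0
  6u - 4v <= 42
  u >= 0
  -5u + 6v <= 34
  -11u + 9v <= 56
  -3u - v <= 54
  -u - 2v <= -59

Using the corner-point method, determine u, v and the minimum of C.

Corner points and C = 5u - 10v:
  (97/4, 207/8) → C = -275/2
  (20, 39/2) → C = -95
  (143/8, 329/16) → C = -465/4

u = 97/4, v = 207/8, minimum C = -275/2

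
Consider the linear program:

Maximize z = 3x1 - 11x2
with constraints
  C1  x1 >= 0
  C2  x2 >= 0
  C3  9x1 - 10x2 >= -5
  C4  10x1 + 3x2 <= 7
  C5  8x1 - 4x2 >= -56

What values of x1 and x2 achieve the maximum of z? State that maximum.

x1 = 7/10, x2 = 0, maximum z = 21/10

Vertices and z = 3x1 - 11x2:
  (0, 0) → z = 0
  (0, 1/2) → z = -11/2
  (7/10, 0) → z = 21/10
  (55/127, 113/127) → z = -1078/127

The binding constraints are x2 = 0 and 10x1 + 3x2 = 7.
Solving simultaneously gives x1 = 7/10, x2 = 0.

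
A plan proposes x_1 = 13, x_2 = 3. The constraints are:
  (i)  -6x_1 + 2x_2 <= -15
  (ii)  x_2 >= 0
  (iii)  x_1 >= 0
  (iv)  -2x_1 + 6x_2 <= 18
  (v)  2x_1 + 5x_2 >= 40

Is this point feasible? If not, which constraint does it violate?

feasible

(i): -72 ≤ -15 ✓
(ii): 3 ≥ 0 ✓
(iii): 13 ≥ 0 ✓
(iv): -8 ≤ 18 ✓
(v): 41 ≥ 40 ✓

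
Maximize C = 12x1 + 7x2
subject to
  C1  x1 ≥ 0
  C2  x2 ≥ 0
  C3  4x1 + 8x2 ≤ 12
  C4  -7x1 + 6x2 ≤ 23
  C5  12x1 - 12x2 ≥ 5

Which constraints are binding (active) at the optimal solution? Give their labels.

C2 and C3

Vertices and C = 12x1 + 7x2:
  (3, 0) → C = 36
  (5/12, 0) → C = 5
  (23/18, 31/36) → C = 769/36

The maximum is at (3, 0). Substituting into each constraint, equality holds for C2 and C3; the remaining constraints have slack.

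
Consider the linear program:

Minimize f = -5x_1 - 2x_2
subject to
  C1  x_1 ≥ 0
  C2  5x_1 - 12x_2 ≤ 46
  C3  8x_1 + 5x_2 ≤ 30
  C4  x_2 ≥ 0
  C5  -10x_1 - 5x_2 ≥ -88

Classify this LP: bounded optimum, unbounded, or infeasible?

Extreme points and f = -5x_1 - 2x_2:
  (0, 6) → f = -12
  (0, 0) → f = 0
  (15/4, 0) → f = -75/4
The feasible region has finitely many vertices and no improving ray; the minimum is -75/4 at (15/4, 0).

bounded optimum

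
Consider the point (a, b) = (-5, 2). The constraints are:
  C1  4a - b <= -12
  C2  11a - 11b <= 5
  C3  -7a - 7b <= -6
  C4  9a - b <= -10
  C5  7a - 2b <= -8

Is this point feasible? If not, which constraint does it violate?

Constraint C3: -7a - 7b = 21, which is not ≤ -6. All other constraints are satisfied.

not feasible — violates C3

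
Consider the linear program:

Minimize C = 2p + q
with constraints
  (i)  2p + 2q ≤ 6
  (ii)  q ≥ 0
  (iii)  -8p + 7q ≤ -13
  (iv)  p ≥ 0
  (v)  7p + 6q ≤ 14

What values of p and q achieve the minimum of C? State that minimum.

p = 13/8, q = 0, minimum C = 13/4

Vertices and C = 2p + q:
  (13/8, 0) → C = 13/4
  (2, 0) → C = 4
  (176/97, 21/97) → C = 373/97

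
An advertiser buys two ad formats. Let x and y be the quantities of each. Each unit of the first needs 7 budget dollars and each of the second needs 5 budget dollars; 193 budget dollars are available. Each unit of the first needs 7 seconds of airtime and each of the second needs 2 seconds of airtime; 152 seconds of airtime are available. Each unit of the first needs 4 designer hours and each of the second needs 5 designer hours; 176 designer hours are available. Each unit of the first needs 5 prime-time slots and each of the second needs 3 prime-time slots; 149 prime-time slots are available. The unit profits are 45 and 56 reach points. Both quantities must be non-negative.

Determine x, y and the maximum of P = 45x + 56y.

Vertices and P = 45x + 56y:
  (0, 0) → P = 0
  (0, 176/5) → P = 9856/5
  (152/7, 0) → P = 6840/7
  (374/21, 41/3) → P = 32902/21
  (17/3, 92/3) → P = 5917/3

x = 17/3, y = 92/3, maximum P = 5917/3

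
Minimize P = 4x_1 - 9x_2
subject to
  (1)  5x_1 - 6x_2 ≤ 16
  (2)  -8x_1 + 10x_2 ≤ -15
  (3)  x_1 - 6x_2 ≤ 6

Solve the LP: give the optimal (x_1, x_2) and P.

Corner points and P = 4x_1 - 9x_2:
  (35, 53/2) → P = -197/2
  (5/2, -7/12) → P = 61/4
  (15/19, -33/38) → P = 417/38

At the optimal vertex, 5x_1 - 6x_2 = 16 and -8x_1 + 10x_2 = -15.
Solving simultaneously gives x_1 = 35, x_2 = 53/2.

x_1 = 35, x_2 = 53/2, minimum P = -197/2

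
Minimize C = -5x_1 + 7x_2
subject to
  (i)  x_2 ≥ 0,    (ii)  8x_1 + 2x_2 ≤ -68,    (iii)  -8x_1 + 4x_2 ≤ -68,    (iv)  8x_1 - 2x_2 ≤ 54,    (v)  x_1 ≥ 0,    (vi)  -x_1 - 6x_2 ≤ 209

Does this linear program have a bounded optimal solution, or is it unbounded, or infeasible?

infeasible

The boundaries x_1 = 0 and -x_1 - 6x_2 = 209 meet at (0, -209/6), but that point violates x_2 ≥ 0. Every candidate vertex is excluded by some other constraint, so the feasible region is empty.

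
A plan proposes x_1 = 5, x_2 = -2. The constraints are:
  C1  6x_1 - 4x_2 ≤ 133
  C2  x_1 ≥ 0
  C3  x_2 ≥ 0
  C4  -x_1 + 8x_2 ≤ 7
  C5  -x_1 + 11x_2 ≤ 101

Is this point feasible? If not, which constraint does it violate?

Constraint C3: x_2 = -2, which is not ≥ 0. All other constraints are satisfied.

not feasible — violates C3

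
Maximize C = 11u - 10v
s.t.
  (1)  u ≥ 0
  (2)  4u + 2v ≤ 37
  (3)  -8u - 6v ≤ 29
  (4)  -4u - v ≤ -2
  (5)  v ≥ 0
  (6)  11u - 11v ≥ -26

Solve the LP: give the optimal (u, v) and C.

u = 37/4, v = 0, maximum C = 407/4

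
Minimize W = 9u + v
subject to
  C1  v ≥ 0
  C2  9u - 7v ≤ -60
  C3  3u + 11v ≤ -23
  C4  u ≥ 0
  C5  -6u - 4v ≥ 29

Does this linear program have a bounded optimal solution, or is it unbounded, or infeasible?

The boundaries v = 0 and 3u + 11v = -23 meet at (-23/3, 0), but that point violates u ≥ 0. Every candidate vertex is excluded by some other constraint, so the feasible region is empty.

infeasible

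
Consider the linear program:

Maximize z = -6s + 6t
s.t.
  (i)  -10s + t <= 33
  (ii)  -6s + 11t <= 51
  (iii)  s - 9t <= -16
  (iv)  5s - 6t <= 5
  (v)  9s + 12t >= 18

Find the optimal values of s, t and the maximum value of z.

s = -46/19, t = 63/19, maximum z = 654/19

The optimum lies where -6s + 11t = 51 and 9s + 12t = 18.
Solving simultaneously gives s = -46/19, t = 63/19.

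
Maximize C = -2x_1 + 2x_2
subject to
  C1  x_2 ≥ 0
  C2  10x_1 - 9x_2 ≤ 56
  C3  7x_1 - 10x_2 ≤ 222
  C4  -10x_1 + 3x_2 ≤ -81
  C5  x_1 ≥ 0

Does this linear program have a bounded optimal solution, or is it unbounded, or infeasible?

unbounded

From the feasible point (187/20, 25/6), moving in the direction (9, 10) keeps every constraint satisfied while C increases without bound.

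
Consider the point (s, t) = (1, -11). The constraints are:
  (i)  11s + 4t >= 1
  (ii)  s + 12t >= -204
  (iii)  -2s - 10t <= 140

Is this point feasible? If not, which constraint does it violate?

not feasible — violates (i)

Constraint (i): 11s + 4t = -33, which is not ≥ 1. All other constraints are satisfied.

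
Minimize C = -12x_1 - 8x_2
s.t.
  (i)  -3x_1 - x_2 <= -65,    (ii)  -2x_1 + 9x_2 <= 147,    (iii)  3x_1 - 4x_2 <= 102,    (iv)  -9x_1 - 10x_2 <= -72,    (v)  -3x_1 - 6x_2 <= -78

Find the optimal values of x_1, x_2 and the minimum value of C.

Corner points and C = -12x_1 - 8x_2:
  (438/29, 571/29) → C = -9824/29
  (104/5, 13/5) → C = -1352/5
  (1506/19, 645/19) → C = -23232/19
  (154/5, -12/5) → C = -1752/5

The optimum lies where -2x_1 + 9x_2 = 147 and 3x_1 - 4x_2 = 102.
Solving simultaneously gives x_1 = 1506/19, x_2 = 645/19.

x_1 = 1506/19, x_2 = 645/19, minimum C = -23232/19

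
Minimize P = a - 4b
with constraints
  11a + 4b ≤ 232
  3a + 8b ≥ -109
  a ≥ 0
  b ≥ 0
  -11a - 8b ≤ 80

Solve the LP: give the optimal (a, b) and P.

a = 0, b = 58, minimum P = -232

Corner points and P = a - 4b:
  (0, 58) → P = -232
  (232/11, 0) → P = 232/11
  (0, 0) → P = 0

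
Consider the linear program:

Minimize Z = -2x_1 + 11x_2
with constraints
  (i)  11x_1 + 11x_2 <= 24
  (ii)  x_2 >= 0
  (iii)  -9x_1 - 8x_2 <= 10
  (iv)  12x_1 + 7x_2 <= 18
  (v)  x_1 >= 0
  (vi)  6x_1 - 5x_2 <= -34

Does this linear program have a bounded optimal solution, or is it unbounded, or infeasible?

The boundaries 11x_1 + 11x_2 = 24 and -9x_1 - 8x_2 = 10 meet at (-302/11, 326/11), but that point violates x_1 ≥ 0. Every candidate vertex is excluded by some other constraint, so the feasible region is empty.

infeasible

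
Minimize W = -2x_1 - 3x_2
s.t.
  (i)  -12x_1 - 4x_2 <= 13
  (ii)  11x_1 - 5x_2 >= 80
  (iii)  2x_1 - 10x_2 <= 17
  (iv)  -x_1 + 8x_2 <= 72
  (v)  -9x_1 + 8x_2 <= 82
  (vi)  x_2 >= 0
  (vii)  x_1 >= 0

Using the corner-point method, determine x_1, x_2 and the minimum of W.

x_1 = 428/3, x_2 = 161/6, minimum W = -2195/6

At the optimal vertex, 2x_1 - 10x_2 = 17 and -x_1 + 8x_2 = 72.
Solving simultaneously gives x_1 = 428/3, x_2 = 161/6.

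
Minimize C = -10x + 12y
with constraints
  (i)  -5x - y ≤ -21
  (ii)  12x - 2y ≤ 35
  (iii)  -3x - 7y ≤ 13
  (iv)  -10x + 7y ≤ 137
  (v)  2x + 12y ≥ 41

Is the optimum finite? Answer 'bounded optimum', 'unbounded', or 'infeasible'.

bounded optimum

Extreme points and C = -10x + 12y:
  (7/2, 7/2) → C = 7
  (2/9, 179/9) → C = 2128/9
  (519/64, 997/32) → C = 9369/32
The feasible region has finitely many vertices and no improving ray; the minimum is 7 at (7/2, 7/2).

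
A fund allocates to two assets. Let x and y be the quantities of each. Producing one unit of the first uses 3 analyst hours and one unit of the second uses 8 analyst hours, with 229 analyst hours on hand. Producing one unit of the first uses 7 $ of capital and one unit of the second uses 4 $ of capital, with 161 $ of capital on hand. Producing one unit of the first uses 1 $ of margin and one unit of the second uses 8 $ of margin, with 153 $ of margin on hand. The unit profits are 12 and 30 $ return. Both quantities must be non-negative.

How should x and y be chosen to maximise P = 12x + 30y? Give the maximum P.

x = 13, y = 35/2, maximum P = 681

Vertices and P = 12x + 30y:
  (0, 0) → P = 0
  (0, 153/8) → P = 2295/4
  (23, 0) → P = 276
  (13, 35/2) → P = 681

The optimum lies where 7x + 4y = 161 and x + 8y = 153.
Solving simultaneously gives x = 13, y = 35/2.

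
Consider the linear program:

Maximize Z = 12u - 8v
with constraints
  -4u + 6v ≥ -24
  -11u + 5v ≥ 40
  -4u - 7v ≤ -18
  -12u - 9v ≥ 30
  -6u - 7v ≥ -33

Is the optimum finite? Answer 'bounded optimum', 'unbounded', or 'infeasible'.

bounded optimum

Feasible corners and Z = 12u - 8v:
  (-31/4, 7) → Z = -149
  (-169/10, 96/5) → Z = -1782/5
The feasible region has finitely many vertices and no improving ray; the maximum is -149 at (-31/4, 7).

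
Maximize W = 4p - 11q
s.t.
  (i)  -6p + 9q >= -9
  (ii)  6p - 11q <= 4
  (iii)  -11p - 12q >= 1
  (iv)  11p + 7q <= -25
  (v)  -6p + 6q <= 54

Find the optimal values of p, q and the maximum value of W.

p = -103/5, q = -58/5, maximum W = 226/5

Vertices and W = 4p - 11q:
  (-247/163, -194/163) → W = 1146/163
  (-103/5, -58/5) → W = 226/5
  (-44/9, 37/9) → W = -583/9

At the optimal vertex, 6p - 11q = 4 and -6p + 6q = 54.
Solving simultaneously gives p = -103/5, q = -58/5.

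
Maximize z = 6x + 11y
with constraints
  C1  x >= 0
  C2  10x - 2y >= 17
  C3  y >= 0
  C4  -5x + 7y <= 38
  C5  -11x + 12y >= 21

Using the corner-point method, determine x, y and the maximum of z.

x = 309/17, y = 313/17, maximum z = 5297/17

Extreme points and z = 6x + 11y:
  (13/4, 31/4) → z = 419/4
  (123/49, 397/98) → z = 5843/98
  (309/17, 313/17) → z = 5297/17

The binding constraints are -5x + 7y = 38 and -11x + 12y = 21.
Solving simultaneously gives x = 309/17, y = 313/17.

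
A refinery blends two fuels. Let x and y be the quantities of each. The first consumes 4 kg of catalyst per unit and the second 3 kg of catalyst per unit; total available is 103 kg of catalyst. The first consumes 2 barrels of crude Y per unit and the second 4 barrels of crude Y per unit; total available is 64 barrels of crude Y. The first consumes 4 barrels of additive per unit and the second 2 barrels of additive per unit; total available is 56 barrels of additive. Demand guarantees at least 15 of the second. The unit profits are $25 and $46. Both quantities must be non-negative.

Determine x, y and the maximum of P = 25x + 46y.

x = 2, y = 15, maximum P = 740

Vertices and P = 25x + 46y:
  (0, 16) → P = 736
  (0, 15) → P = 690
  (2, 15) → P = 740

At the optimal vertex, 2x + 4y = 64 and y = 15.
Solving simultaneously gives x = 2, y = 15.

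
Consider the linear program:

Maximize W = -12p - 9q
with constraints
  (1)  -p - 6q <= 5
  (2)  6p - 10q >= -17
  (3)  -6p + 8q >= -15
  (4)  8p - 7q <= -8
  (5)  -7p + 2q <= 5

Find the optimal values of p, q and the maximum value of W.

Vertices and W = -12p - 9q:
  (39/38, 44/19) → W = -630/19
  (-8/29, 89/58) → W = -21/2
  (-19/33, 16/33) → W = 28/11

The optimum lies where 8p - 7q = -8 and -7p + 2q = 5.
Solving simultaneously gives p = -19/33, q = 16/33.

p = -19/33, q = 16/33, maximum W = 28/11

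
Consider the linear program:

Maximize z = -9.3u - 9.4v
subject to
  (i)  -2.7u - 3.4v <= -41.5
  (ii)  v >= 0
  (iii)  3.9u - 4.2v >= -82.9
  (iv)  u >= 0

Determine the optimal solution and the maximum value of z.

The feasible region is unbounded (it extends along (14, 13), (1, 0)), but z strictly decreases along every unbounded feasible direction, so there is no improving ray and the maximum is attained at a vertex.

The optimum lies where -2.7u - 3.4v = -41.5 and u = 0.
Solving simultaneously gives u = 0, v = 415/34.

u = 0, v = 415/34, maximum z = -3901/34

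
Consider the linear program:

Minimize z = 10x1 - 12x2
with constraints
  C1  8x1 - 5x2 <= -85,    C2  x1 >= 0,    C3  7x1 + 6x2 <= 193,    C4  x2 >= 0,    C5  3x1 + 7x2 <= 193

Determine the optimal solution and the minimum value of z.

Feasible corners and z = 10x1 - 12x2:
  (0, 17) → z = -204
  (370/71, 1799/71) → z = -17888/71
  (0, 193/7) → z = -2316/7

x1 = 0, x2 = 193/7, minimum z = -2316/7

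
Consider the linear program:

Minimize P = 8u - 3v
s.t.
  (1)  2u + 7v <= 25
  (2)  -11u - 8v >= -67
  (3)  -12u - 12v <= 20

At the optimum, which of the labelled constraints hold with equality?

Corner points and P = 8u - 3v:
  (269/61, 141/61) → P = 1729/61
  (-22/3, 17/3) → P = -227/3
  (241/9, -256/9) → P = 2696/9

The minimum is at (-22/3, 17/3). Substituting into each constraint, equality holds for (1) and (3); the remaining constraints have slack.

(1) and (3)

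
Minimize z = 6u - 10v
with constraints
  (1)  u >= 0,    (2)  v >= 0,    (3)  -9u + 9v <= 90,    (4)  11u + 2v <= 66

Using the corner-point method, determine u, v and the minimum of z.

Feasible corners and z = 6u - 10v:
  (0, 0) → z = 0
  (0, 10) → z = -100
  (6, 0) → z = 36
  (46/13, 176/13) → z = -1484/13

The optimum lies where -9u + 9v = 90 and 11u + 2v = 66.
Solving simultaneously gives u = 46/13, v = 176/13.

u = 46/13, v = 176/13, minimum z = -1484/13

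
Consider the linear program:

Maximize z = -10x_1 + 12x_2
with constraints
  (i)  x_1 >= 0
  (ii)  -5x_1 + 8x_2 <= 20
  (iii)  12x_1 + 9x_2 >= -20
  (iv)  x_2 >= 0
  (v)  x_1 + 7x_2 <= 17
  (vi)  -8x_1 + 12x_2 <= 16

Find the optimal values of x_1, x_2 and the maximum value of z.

x_1 = 0, x_2 = 4/3, maximum z = 16

Feasible corners and z = -10x_1 + 12x_2:
  (0, 0) → z = 0
  (0, 4/3) → z = 16
  (17, 0) → z = -170
  (23/17, 38/17) → z = 226/17

At the optimal vertex, x_1 = 0 and -8x_1 + 12x_2 = 16.
Solving simultaneously gives x_1 = 0, x_2 = 4/3.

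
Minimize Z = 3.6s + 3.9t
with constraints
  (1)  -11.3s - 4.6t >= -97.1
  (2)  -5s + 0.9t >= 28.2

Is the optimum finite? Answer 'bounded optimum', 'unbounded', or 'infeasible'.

unbounded

From the feasible point (-4233/3317, 80416/3317), moving in the direction (-0.9, -5) keeps every constraint satisfied while Z decreases without bound.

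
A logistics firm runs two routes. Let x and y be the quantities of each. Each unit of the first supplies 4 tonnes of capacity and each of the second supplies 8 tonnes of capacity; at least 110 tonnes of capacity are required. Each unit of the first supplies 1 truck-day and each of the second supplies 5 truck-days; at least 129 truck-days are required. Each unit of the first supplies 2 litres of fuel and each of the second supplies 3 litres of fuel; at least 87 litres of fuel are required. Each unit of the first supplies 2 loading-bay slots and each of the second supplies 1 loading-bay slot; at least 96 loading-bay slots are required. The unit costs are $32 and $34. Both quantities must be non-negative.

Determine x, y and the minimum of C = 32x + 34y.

x = 39, y = 18, minimum C = 1860

Vertices and C = 32x + 34y:
  (0, 96) → C = 3264
  (129, 0) → C = 4128
  (39, 18) → C = 1860
The feasible region is unbounded (it extends along (0, 1), (1, 0)), but C strictly increases along every unbounded feasible direction, so there is no improving ray and the minimum is attained at a vertex.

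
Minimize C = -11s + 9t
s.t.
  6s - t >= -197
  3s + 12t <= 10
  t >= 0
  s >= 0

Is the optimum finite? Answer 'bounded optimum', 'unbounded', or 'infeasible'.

Feasible corners and C = -11s + 9t:
  (10/3, 0) → C = -110/3
  (0, 5/6) → C = 15/2
  (0, 0) → C = 0
The feasible region has finitely many vertices and no improving ray; the minimum is -110/3 at (10/3, 0).

bounded optimum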